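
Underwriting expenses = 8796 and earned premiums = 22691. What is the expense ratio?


Expense ratio = expenses / premiums
= 8796 / 22691
= 0.3876


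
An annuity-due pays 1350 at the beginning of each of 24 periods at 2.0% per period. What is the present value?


PV_due = PMT * (1-(1+i)^(-n))/i * (1+i)
PV_immediate = 25533.7996
PV_due = 25533.7996 * 1.02
= 26044.4756


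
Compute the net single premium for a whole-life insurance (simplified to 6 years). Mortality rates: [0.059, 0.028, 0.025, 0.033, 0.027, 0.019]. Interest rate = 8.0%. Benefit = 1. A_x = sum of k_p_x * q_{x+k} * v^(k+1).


v = 0.925926
Year 0: k_p_x=1.0, q=0.059, term=0.05463
Year 1: k_p_x=0.941, q=0.028, term=0.022589
Year 2: k_p_x=0.914652, q=0.025, term=0.018152
Year 3: k_p_x=0.891786, q=0.033, term=0.021631
Year 4: k_p_x=0.862357, q=0.027, term=0.015846
Year 5: k_p_x=0.839073, q=0.019, term=0.010046
A_x = 0.1429


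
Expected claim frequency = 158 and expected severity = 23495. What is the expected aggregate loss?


E[S] = E[N] * E[X]
= 158 * 23495
= 3.7122e+06


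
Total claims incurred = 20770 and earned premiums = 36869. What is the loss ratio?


Loss ratio = claims / premiums
= 20770 / 36869
= 0.5633


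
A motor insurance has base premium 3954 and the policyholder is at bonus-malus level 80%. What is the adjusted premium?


adjusted = base * BM_level / 100
= 3954 * 80 / 100
= 3954 * 0.8
= 3163.2


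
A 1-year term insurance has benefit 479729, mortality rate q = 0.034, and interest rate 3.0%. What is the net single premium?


NSP = benefit * q * v
v = 1/(1+i) = 0.970874
NSP = 479729 * 0.034 * 0.970874
= 15835.7146


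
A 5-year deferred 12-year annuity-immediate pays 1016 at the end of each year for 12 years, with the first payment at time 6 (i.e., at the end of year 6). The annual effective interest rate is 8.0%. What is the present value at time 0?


PV at time 5 of the 12-year annuity-immediate:
a_n = 1016 * (1-(1+0.08)^(-12))/0.08 = 7656.6553
Discount back 5 years to time 0:
PV = 7656.6553 * (1+0.08)^(-5)
= 7656.6553 * 0.680583
= 5210.9909


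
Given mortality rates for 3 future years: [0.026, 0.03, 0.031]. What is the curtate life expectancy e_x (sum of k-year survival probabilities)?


e_x = sum_{k=1}^{n} k_p_x
k_p_x values:
  1_p_x = 0.974
  2_p_x = 0.94478
  3_p_x = 0.915492
e_x = 2.8343


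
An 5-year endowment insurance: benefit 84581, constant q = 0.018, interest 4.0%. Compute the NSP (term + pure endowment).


Term component = 6547.3777
Pure endowment = 5_p_x * v^5 * benefit = 0.913182 * 0.821927 * 84581 = 63483.894
NSP = 70031.2717


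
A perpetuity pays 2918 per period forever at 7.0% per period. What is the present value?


PV = PMT / i
= 2918 / 0.07
= 41685.7143


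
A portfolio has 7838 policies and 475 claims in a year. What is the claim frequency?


frequency = claims / policies
= 475 / 7838
= 0.0606


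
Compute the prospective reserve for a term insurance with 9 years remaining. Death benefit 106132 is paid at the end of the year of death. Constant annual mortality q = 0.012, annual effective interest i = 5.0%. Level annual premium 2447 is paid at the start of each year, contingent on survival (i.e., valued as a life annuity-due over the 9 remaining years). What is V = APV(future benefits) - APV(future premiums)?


v = 1/(1+i) = 0.952381
APV(future benefits) per unit = sum_{k=0}^{8} k_p_x * q * v^(k+1) = 0.081631
APV(future benefits) = 106132 * 0.081631 = 8663.6393
Life annuity-due factor ä_{x:9} = sum_{k=0}^{8} k_p_x * v^k = 7.142694
APV(future premiums) = 2447 * 7.142694 = 17478.1731
V = 8663.6393 - 17478.1731
= -8814.5338


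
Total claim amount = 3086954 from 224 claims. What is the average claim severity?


severity = total / number
= 3086954 / 224
= 13781.0446


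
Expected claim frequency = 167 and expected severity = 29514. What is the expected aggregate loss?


E[S] = E[N] * E[X]
= 167 * 29514
= 4.9288e+06


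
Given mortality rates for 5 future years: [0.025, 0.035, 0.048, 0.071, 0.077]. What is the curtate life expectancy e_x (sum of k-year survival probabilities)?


e_x = sum_{k=1}^{n} k_p_x
k_p_x values:
  1_p_x = 0.975
  2_p_x = 0.940875
  3_p_x = 0.895713
  4_p_x = 0.832117
  5_p_x = 0.768044
e_x = 4.4117


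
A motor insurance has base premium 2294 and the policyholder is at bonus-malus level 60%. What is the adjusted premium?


adjusted = base * BM_level / 100
= 2294 * 60 / 100
= 2294 * 0.6
= 1376.4


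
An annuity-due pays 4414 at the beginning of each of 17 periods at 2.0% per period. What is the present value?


PV_due = PMT * (1-(1+i)^(-n))/i * (1+i)
PV_immediate = 63084.3225
PV_due = 63084.3225 * 1.02
= 64346.0089


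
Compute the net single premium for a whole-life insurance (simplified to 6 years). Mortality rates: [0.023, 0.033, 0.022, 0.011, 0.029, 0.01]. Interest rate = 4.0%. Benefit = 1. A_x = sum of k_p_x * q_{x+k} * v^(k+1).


v = 0.961538
Year 0: k_p_x=1.0, q=0.023, term=0.022115
Year 1: k_p_x=0.977, q=0.033, term=0.029809
Year 2: k_p_x=0.944759, q=0.022, term=0.018478
Year 3: k_p_x=0.923974, q=0.011, term=0.008688
Year 4: k_p_x=0.913811, q=0.029, term=0.021781
Year 5: k_p_x=0.88731, q=0.01, term=0.007013
A_x = 0.1079


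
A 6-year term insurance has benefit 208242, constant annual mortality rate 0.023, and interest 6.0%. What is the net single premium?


NSP = benefit * sum_{k=0}^{n-1} k_p_x * q * v^(k+1)
With constant q=0.023, v=0.943396
Sum = 0.107213
NSP = 208242 * 0.107213
= 22326.231


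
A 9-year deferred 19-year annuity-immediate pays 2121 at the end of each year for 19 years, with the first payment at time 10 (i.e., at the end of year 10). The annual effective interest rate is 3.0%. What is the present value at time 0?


PV at time 9 of the 19-year annuity-immediate:
a_n = 2121 * (1-(1+0.03)^(-19))/0.03 = 30380.7779
Discount back 9 years to time 0:
PV = 30380.7779 * (1+0.03)^(-9)
= 30380.7779 * 0.766417
= 23284.3365


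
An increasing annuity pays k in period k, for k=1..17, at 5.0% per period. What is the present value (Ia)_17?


(Ia)_n = sum_{k=1}^{n} k * v^k, v = 1/(1+i)
v = 0.952381
Sum computed term by term:
(Ia)_17 = 88.4145


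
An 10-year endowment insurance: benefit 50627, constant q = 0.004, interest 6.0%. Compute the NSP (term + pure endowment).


Term component = 1466.7377
Pure endowment = 10_p_x * v^10 * benefit = 0.960712 * 0.558395 * 50627 = 27159.197
NSP = 28625.9347


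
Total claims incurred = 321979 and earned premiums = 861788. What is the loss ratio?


Loss ratio = claims / premiums
= 321979 / 861788
= 0.3736


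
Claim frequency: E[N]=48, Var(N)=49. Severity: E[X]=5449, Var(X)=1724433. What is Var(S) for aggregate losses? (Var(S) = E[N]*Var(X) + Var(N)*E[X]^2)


Var(S) = E[N]*Var(X) + Var(N)*E[X]^2
= 48*1724433 + 49*5449^2
= 82772784 + 1454888449
= 1.5377e+09


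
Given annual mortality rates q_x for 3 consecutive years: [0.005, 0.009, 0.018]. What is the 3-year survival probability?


p_k = 1 - q_k for each year
Survival = product of (1 - q_k)
= 0.995 * 0.991 * 0.982
= 0.9683


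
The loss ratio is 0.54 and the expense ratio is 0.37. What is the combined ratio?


Combined ratio = loss ratio + expense ratio
= 0.54 + 0.37
= 0.91


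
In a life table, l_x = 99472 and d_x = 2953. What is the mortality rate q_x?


q_x = d_x / l_x
= 2953 / 99472
= 0.0297


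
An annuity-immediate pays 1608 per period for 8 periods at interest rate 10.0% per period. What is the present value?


PV = PMT * (1 - (1+i)^(-n)) / i
= 1608 * (1 - (1+0.1)^(-8)) / 0.1
= 1608 * (1 - 0.466507) / 0.1
= 1608 * 5.334926
= 8578.5613


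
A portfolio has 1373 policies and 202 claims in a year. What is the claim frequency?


frequency = claims / policies
= 202 / 1373
= 0.1471


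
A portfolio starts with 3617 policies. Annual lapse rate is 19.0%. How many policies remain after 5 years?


remaining = initial * (1 - lapse)^years
= 3617 * (1 - 0.19)^5
= 3617 * 0.348678
= 1261.1699


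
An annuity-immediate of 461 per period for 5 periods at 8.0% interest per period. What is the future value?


FV = PMT * ((1+i)^n - 1) / i
= 461 * ((1.08)^5 - 1) / 0.08
= 461 * (1.469328 - 1) / 0.08
= 2704.503


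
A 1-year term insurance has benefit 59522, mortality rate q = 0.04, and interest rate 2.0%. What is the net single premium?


NSP = benefit * q * v
v = 1/(1+i) = 0.980392
NSP = 59522 * 0.04 * 0.980392
= 2334.1961


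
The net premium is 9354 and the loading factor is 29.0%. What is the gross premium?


Gross = net * (1 + loading)
= 9354 * (1 + 0.29)
= 9354 * 1.29
= 12066.66


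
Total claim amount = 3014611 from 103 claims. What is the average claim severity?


severity = total / number
= 3014611 / 103
= 29268.068


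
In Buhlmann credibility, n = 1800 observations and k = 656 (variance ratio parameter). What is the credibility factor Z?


Z = n / (n + k)
= 1800 / (1800 + 656)
= 1800 / 2456
= 0.7329


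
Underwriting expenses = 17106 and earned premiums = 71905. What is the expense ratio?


Expense ratio = expenses / premiums
= 17106 / 71905
= 0.2379


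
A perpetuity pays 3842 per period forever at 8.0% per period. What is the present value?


PV = PMT / i
= 3842 / 0.08
= 48025.0


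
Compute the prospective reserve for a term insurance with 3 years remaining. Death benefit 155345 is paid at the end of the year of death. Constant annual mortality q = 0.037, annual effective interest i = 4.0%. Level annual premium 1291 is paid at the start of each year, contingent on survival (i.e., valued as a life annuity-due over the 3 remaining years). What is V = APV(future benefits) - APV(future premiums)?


v = 1/(1+i) = 0.961538
APV(future benefits) per unit = sum_{k=0}^{2} k_p_x * q * v^(k+1) = 0.099024
APV(future benefits) = 155345 * 0.099024 = 15382.8226
Life annuity-due factor ä_{x:3} = sum_{k=0}^{2} k_p_x * v^k = 2.783366
APV(future premiums) = 1291 * 2.783366 = 3593.3259
V = 15382.8226 - 3593.3259
= 11789.4966


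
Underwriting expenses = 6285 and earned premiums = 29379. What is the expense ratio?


Expense ratio = expenses / premiums
= 6285 / 29379
= 0.2139


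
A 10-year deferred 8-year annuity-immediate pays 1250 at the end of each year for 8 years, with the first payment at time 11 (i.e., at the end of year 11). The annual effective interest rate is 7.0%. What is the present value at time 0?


PV at time 10 of the 8-year annuity-immediate:
a_n = 1250 * (1-(1+0.07)^(-8))/0.07 = 7464.1231
Discount back 10 years to time 0:
PV = 7464.1231 * (1+0.07)^(-10)
= 7464.1231 * 0.508349
= 3794.3817


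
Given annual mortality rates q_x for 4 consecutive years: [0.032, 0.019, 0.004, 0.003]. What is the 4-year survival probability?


p_k = 1 - q_k for each year
Survival = product of (1 - q_k)
= 0.968 * 0.981 * 0.996 * 0.997
= 0.943


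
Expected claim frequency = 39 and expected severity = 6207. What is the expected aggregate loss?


E[S] = E[N] * E[X]
= 39 * 6207
= 242073


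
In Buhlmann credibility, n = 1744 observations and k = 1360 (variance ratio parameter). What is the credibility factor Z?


Z = n / (n + k)
= 1744 / (1744 + 1360)
= 1744 / 3104
= 0.5619


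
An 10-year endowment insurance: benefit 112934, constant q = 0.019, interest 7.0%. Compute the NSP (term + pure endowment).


Term component = 13992.7653
Pure endowment = 10_p_x * v^10 * benefit = 0.825449 * 0.508349 * 112934 = 47388.9414
NSP = 61381.7067


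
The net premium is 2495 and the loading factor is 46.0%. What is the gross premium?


Gross = net * (1 + loading)
= 2495 * (1 + 0.46)
= 2495 * 1.46
= 3642.7


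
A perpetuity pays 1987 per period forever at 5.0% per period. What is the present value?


PV = PMT / i
= 1987 / 0.05
= 39740.0


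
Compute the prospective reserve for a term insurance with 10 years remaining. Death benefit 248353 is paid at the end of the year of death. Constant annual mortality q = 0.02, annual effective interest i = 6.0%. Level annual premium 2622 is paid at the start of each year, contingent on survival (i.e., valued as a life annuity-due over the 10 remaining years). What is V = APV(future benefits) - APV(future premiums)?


v = 1/(1+i) = 0.943396
APV(future benefits) per unit = sum_{k=0}^{9} k_p_x * q * v^(k+1) = 0.135938
APV(future benefits) = 248353 * 0.135938 = 33760.5364
Life annuity-due factor ä_{x:10} = sum_{k=0}^{9} k_p_x * v^k = 7.204698
APV(future premiums) = 2622 * 7.204698 = 18890.7188
V = 33760.5364 - 18890.7188
= 14869.8175


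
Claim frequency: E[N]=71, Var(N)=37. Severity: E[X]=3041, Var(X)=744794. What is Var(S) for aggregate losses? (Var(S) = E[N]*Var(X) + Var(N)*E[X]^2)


Var(S) = E[N]*Var(X) + Var(N)*E[X]^2
= 71*744794 + 37*3041^2
= 52880374 + 342164197
= 3.9504e+08


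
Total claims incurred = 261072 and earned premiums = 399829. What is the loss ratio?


Loss ratio = claims / premiums
= 261072 / 399829
= 0.653


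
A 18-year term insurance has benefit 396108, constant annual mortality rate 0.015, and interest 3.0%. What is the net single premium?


NSP = benefit * sum_{k=0}^{n-1} k_p_x * q * v^(k+1)
With constant q=0.015, v=0.970874
Sum = 0.18417
NSP = 396108 * 0.18417
= 72951.3777


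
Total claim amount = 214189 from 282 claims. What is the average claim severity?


severity = total / number
= 214189 / 282
= 759.5355


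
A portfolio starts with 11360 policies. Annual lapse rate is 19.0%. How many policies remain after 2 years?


remaining = initial * (1 - lapse)^years
= 11360 * (1 - 0.19)^2
= 11360 * 0.6561
= 7453.296


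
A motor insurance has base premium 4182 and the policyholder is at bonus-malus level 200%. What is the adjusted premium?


adjusted = base * BM_level / 100
= 4182 * 200 / 100
= 4182 * 2.0
= 8364.0


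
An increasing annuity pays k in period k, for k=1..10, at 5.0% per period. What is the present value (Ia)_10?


(Ia)_n = sum_{k=1}^{n} k * v^k, v = 1/(1+i)
v = 0.952381
Sum computed term by term:
(Ia)_10 = 39.3738


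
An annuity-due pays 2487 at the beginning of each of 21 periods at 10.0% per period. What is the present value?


PV_due = PMT * (1-(1+i)^(-n))/i * (1+i)
PV_immediate = 21509.3027
PV_due = 21509.3027 * 1.1
= 23660.233


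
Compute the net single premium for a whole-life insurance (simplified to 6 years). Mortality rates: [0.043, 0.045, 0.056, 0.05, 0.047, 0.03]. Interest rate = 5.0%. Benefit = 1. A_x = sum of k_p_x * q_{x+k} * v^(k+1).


v = 0.952381
Year 0: k_p_x=1.0, q=0.043, term=0.040952
Year 1: k_p_x=0.957, q=0.045, term=0.039061
Year 2: k_p_x=0.913935, q=0.056, term=0.044212
Year 3: k_p_x=0.862755, q=0.05, term=0.03549
Year 4: k_p_x=0.819617, q=0.047, term=0.030183
Year 5: k_p_x=0.781095, q=0.03, term=0.017486
A_x = 0.2074


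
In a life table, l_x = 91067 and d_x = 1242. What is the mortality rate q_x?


q_x = d_x / l_x
= 1242 / 91067
= 0.0136


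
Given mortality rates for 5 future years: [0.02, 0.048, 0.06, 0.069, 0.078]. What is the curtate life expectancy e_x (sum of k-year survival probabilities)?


e_x = sum_{k=1}^{n} k_p_x
k_p_x values:
  1_p_x = 0.98
  2_p_x = 0.93296
  3_p_x = 0.876982
  4_p_x = 0.816471
  5_p_x = 0.752786
e_x = 4.3592


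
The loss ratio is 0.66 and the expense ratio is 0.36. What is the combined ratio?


Combined ratio = loss ratio + expense ratio
= 0.66 + 0.36
= 1.02


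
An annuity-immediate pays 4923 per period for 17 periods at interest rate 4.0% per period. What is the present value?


PV = PMT * (1 - (1+i)^(-n)) / i
= 4923 * (1 - (1+0.04)^(-17)) / 0.04
= 4923 * (1 - 0.513373) / 0.04
= 4923 * 12.165669
= 59891.5878


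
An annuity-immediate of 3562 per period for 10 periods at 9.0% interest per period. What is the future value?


FV = PMT * ((1+i)^n - 1) / i
= 3562 * ((1.09)^10 - 1) / 0.09
= 3562 * (2.367364 - 1) / 0.09
= 54117.2157


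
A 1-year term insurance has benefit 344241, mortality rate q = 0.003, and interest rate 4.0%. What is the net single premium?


NSP = benefit * q * v
v = 1/(1+i) = 0.961538
NSP = 344241 * 0.003 * 0.961538
= 993.0029


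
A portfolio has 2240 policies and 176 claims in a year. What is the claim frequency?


frequency = claims / policies
= 176 / 2240
= 0.0786


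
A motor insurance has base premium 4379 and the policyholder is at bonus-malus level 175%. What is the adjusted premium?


adjusted = base * BM_level / 100
= 4379 * 175 / 100
= 4379 * 1.75
= 7663.25


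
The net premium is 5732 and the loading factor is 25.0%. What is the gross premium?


Gross = net * (1 + loading)
= 5732 * (1 + 0.25)
= 5732 * 1.25
= 7165.0


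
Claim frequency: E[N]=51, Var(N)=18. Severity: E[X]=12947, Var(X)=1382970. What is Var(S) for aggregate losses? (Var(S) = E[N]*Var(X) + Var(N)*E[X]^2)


Var(S) = E[N]*Var(X) + Var(N)*E[X]^2
= 51*1382970 + 18*12947^2
= 70531470 + 3017246562
= 3.0878e+09


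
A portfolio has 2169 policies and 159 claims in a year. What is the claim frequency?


frequency = claims / policies
= 159 / 2169
= 0.0733


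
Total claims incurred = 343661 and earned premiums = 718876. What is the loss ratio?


Loss ratio = claims / premiums
= 343661 / 718876
= 0.4781


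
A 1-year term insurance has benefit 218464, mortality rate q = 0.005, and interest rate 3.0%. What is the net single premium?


NSP = benefit * q * v
v = 1/(1+i) = 0.970874
NSP = 218464 * 0.005 * 0.970874
= 1060.5049


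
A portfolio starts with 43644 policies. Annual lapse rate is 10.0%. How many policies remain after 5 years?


remaining = initial * (1 - lapse)^years
= 43644 * (1 - 0.1)^5
= 43644 * 0.59049
= 25771.3456


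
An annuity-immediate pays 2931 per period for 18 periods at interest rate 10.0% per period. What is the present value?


PV = PMT * (1 - (1+i)^(-n)) / i
= 2931 * (1 - (1+0.1)^(-18)) / 0.1
= 2931 * (1 - 0.179859) / 0.1
= 2931 * 8.201412
= 24038.3389


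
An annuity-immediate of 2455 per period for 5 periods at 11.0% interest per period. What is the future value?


FV = PMT * ((1+i)^n - 1) / i
= 2455 * ((1.11)^5 - 1) / 0.11
= 2455 * (1.685058 - 1) / 0.11
= 15289.2525


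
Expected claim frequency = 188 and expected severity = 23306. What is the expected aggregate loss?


E[S] = E[N] * E[X]
= 188 * 23306
= 4.3815e+06


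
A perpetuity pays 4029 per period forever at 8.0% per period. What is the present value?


PV = PMT / i
= 4029 / 0.08
= 50362.5


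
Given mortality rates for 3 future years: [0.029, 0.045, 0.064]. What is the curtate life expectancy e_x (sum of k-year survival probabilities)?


e_x = sum_{k=1}^{n} k_p_x
k_p_x values:
  1_p_x = 0.971
  2_p_x = 0.927305
  3_p_x = 0.867957
e_x = 2.7663


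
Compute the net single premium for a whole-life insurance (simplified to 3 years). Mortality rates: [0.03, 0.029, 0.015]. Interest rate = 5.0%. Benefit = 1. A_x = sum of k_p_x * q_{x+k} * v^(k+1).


v = 0.952381
Year 0: k_p_x=1.0, q=0.03, term=0.028571
Year 1: k_p_x=0.97, q=0.029, term=0.025515
Year 2: k_p_x=0.94187, q=0.015, term=0.012204
A_x = 0.0663


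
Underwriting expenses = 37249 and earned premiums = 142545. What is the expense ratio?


Expense ratio = expenses / premiums
= 37249 / 142545
= 0.2613


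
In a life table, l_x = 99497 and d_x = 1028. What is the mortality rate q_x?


q_x = d_x / l_x
= 1028 / 99497
= 0.0103


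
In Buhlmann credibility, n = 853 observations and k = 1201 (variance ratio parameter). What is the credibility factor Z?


Z = n / (n + k)
= 853 / (853 + 1201)
= 853 / 2054
= 0.4153


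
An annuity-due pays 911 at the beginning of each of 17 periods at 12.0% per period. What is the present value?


PV_due = PMT * (1-(1+i)^(-n))/i * (1+i)
PV_immediate = 6485.9834
PV_due = 6485.9834 * 1.12
= 7264.3014


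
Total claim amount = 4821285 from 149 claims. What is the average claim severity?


severity = total / number
= 4821285 / 149
= 32357.6174


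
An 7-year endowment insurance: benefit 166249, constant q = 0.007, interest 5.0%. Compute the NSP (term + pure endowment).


Term component = 6603.103
Pure endowment = 7_p_x * v^7 * benefit = 0.952017 * 0.710681 * 166249 = 112480.8754
NSP = 119083.9784


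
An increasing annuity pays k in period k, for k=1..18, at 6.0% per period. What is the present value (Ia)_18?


(Ia)_n = sum_{k=1}^{n} k * v^k, v = 1/(1+i)
v = 0.943396
Sum computed term by term:
(Ia)_18 = 86.1845


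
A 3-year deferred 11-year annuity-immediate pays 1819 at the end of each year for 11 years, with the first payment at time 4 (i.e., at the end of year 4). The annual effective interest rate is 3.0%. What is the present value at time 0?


PV at time 3 of the 11-year annuity-immediate:
a_n = 1819 * (1-(1+0.03)^(-11))/0.03 = 16830.5233
Discount back 3 years to time 0:
PV = 16830.5233 * (1+0.03)^(-3)
= 16830.5233 * 0.915142
= 15402.313


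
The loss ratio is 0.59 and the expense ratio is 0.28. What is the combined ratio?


Combined ratio = loss ratio + expense ratio
= 0.59 + 0.28
= 0.87


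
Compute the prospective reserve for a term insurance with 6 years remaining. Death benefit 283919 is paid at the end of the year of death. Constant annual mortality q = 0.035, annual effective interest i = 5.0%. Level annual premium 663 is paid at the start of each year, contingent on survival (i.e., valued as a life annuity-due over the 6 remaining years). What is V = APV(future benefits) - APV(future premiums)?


v = 1/(1+i) = 0.952381
APV(future benefits) per unit = sum_{k=0}^{5} k_p_x * q * v^(k+1) = 0.163636
APV(future benefits) = 283919 * 0.163636 = 46459.338
Life annuity-due factor ä_{x:6} = sum_{k=0}^{5} k_p_x * v^k = 4.909077
APV(future premiums) = 663 * 4.909077 = 3254.7178
V = 46459.338 - 3254.7178
= 43204.6202


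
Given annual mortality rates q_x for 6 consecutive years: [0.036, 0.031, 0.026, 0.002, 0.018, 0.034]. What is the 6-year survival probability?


p_k = 1 - q_k for each year
Survival = product of (1 - q_k)
= 0.964 * 0.969 * 0.974 * 0.998 * 0.982 * 0.966
= 0.8613


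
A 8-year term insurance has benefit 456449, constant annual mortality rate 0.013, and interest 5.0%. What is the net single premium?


NSP = benefit * sum_{k=0}^{n-1} k_p_x * q * v^(k+1)
With constant q=0.013, v=0.952381
Sum = 0.080565
NSP = 456449 * 0.080565
= 36773.8774


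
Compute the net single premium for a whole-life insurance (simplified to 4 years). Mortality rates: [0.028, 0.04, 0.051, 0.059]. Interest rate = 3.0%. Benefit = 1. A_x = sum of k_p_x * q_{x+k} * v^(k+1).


v = 0.970874
Year 0: k_p_x=1.0, q=0.028, term=0.027184
Year 1: k_p_x=0.972, q=0.04, term=0.036648
Year 2: k_p_x=0.93312, q=0.051, term=0.043551
Year 3: k_p_x=0.885531, q=0.059, term=0.04642
A_x = 0.1538


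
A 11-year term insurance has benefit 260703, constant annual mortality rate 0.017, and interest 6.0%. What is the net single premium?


NSP = benefit * sum_{k=0}^{n-1} k_p_x * q * v^(k+1)
With constant q=0.017, v=0.943396
Sum = 0.124467
NSP = 260703 * 0.124467
= 32448.8638


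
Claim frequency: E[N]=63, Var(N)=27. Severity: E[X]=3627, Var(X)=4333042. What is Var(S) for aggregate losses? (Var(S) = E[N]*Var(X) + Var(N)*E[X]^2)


Var(S) = E[N]*Var(X) + Var(N)*E[X]^2
= 63*4333042 + 27*3627^2
= 272981646 + 355188483
= 6.2817e+08


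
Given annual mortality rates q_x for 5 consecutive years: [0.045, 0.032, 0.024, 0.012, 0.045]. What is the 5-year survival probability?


p_k = 1 - q_k for each year
Survival = product of (1 - q_k)
= 0.955 * 0.968 * 0.976 * 0.988 * 0.955
= 0.8513


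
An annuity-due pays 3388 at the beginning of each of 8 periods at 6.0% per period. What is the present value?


PV_due = PMT * (1-(1+i)^(-n))/i * (1+i)
PV_immediate = 21038.7814
PV_due = 21038.7814 * 1.06
= 22301.1083


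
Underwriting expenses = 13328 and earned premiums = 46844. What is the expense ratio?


Expense ratio = expenses / premiums
= 13328 / 46844
= 0.2845


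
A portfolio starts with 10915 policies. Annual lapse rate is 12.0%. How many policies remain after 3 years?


remaining = initial * (1 - lapse)^years
= 10915 * (1 - 0.12)^3
= 10915 * 0.681472
= 7438.2669


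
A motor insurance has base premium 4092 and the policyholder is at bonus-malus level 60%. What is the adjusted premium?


adjusted = base * BM_level / 100
= 4092 * 60 / 100
= 4092 * 0.6
= 2455.2


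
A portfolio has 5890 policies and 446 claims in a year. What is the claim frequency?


frequency = claims / policies
= 446 / 5890
= 0.0757


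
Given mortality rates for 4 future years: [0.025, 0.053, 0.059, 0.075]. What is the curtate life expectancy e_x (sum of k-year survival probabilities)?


e_x = sum_{k=1}^{n} k_p_x
k_p_x values:
  1_p_x = 0.975
  2_p_x = 0.923325
  3_p_x = 0.868849
  4_p_x = 0.803685
e_x = 3.5709


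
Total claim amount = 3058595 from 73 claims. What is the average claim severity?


severity = total / number
= 3058595 / 73
= 41898.5616


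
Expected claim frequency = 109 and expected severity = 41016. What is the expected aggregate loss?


E[S] = E[N] * E[X]
= 109 * 41016
= 4.4707e+06


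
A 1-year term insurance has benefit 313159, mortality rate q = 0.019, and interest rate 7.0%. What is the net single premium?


NSP = benefit * q * v
v = 1/(1+i) = 0.934579
NSP = 313159 * 0.019 * 0.934579
= 5560.7673


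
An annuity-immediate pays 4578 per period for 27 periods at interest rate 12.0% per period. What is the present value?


PV = PMT * (1 - (1+i)^(-n)) / i
= 4578 * (1 - (1+0.12)^(-27)) / 0.12
= 4578 * (1 - 0.046894) / 0.12
= 4578 * 7.942554
= 36361.0099


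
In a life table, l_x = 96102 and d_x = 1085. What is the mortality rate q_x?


q_x = d_x / l_x
= 1085 / 96102
= 0.0113


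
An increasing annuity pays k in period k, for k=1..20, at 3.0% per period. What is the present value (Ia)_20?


(Ia)_n = sum_{k=1}^{n} k * v^k, v = 1/(1+i)
v = 0.970874
Sum computed term by term:
(Ia)_20 = 141.6761


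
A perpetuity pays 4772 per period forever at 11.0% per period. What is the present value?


PV = PMT / i
= 4772 / 0.11
= 43381.8182


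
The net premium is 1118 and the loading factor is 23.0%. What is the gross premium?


Gross = net * (1 + loading)
= 1118 * (1 + 0.23)
= 1118 * 1.23
= 1375.14


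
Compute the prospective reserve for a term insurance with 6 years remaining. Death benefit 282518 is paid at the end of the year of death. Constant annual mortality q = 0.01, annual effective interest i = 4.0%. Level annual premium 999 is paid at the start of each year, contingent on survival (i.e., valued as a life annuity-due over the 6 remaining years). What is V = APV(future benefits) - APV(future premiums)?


v = 1/(1+i) = 0.961538
APV(future benefits) per unit = sum_{k=0}^{5} k_p_x * q * v^(k+1) = 0.051187
APV(future benefits) = 282518 * 0.051187 = 14461.2241
Life annuity-due factor ä_{x:6} = sum_{k=0}^{5} k_p_x * v^k = 5.323439
APV(future premiums) = 999 * 5.323439 = 5318.1155
V = 14461.2241 - 5318.1155
= 9143.1087


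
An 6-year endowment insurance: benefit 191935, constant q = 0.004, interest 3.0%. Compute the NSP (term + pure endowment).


Term component = 4119.0479
Pure endowment = 6_p_x * v^6 * benefit = 0.976239 * 0.837484 * 191935 = 156923.0929
NSP = 161042.1408


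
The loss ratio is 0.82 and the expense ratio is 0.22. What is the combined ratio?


Combined ratio = loss ratio + expense ratio
= 0.82 + 0.22
= 1.04


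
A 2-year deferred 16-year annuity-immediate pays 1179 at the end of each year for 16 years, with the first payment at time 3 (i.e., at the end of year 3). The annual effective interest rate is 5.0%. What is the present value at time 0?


PV at time 2 of the 16-year annuity-immediate:
a_n = 1179 * (1-(1+0.05)^(-16))/0.05 = 12777.7303
Discount back 2 years to time 0:
PV = 12777.7303 * (1+0.05)^(-2)
= 12777.7303 * 0.907029
= 11589.7781


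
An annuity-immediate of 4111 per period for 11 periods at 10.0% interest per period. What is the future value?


FV = PMT * ((1+i)^n - 1) / i
= 4111 * ((1.1)^11 - 1) / 0.1
= 4111 * (2.853117 - 1) / 0.1
= 76181.6278


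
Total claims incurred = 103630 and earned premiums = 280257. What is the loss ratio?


Loss ratio = claims / premiums
= 103630 / 280257
= 0.3698


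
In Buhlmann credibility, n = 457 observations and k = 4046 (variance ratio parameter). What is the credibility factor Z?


Z = n / (n + k)
= 457 / (457 + 4046)
= 457 / 4503
= 0.1015


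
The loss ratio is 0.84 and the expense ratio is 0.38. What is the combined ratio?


Combined ratio = loss ratio + expense ratio
= 0.84 + 0.38
= 1.22


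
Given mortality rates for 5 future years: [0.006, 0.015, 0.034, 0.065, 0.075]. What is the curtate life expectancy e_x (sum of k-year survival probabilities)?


e_x = sum_{k=1}^{n} k_p_x
k_p_x values:
  1_p_x = 0.994
  2_p_x = 0.97909
  3_p_x = 0.945801
  4_p_x = 0.884324
  5_p_x = 0.818
e_x = 4.6212


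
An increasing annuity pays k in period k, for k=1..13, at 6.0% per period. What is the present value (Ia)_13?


(Ia)_n = sum_{k=1}^{n} k * v^k, v = 1/(1+i)
v = 0.943396
Sum computed term by term:
(Ia)_13 = 54.8156


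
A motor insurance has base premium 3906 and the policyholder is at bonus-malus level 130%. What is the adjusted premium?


adjusted = base * BM_level / 100
= 3906 * 130 / 100
= 3906 * 1.3
= 5077.8


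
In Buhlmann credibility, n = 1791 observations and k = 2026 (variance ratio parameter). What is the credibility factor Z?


Z = n / (n + k)
= 1791 / (1791 + 2026)
= 1791 / 3817
= 0.4692


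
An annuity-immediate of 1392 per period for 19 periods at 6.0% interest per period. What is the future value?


FV = PMT * ((1+i)^n - 1) / i
= 1392 * ((1.06)^19 - 1) / 0.06
= 1392 * (3.0256 - 1) / 0.06
= 46993.9084


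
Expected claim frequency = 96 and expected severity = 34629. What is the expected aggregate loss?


E[S] = E[N] * E[X]
= 96 * 34629
= 3.3244e+06


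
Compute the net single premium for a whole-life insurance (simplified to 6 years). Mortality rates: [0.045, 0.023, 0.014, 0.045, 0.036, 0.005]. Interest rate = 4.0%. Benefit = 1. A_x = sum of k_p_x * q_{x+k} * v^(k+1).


v = 0.961538
Year 0: k_p_x=1.0, q=0.045, term=0.043269
Year 1: k_p_x=0.955, q=0.023, term=0.020308
Year 2: k_p_x=0.933035, q=0.014, term=0.011613
Year 3: k_p_x=0.919973, q=0.045, term=0.035388
Year 4: k_p_x=0.878574, q=0.036, term=0.025996
Year 5: k_p_x=0.846945, q=0.005, term=0.003347
A_x = 0.1399


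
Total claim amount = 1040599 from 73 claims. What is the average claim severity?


severity = total / number
= 1040599 / 73
= 14254.7808


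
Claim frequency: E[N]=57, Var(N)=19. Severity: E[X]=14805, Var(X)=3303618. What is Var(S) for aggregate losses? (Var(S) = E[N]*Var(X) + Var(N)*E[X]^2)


Var(S) = E[N]*Var(X) + Var(N)*E[X]^2
= 57*3303618 + 19*14805^2
= 188306226 + 4164572475
= 4.3529e+09


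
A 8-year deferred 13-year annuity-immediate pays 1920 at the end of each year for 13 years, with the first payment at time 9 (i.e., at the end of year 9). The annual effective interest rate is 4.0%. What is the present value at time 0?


PV at time 8 of the 13-year annuity-immediate:
a_n = 1920 * (1-(1+0.04)^(-13))/0.04 = 19172.4439
Discount back 8 years to time 0:
PV = 19172.4439 * (1+0.04)^(-8)
= 19172.4439 * 0.73069
= 14009.1169


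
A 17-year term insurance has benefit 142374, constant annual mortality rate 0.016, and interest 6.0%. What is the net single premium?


NSP = benefit * sum_{k=0}^{n-1} k_p_x * q * v^(k+1)
With constant q=0.016, v=0.943396
Sum = 0.151094
NSP = 142374 * 0.151094
= 21511.8435


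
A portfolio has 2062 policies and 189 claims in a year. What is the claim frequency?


frequency = claims / policies
= 189 / 2062
= 0.0917


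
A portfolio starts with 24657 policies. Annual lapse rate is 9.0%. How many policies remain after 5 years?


remaining = initial * (1 - lapse)^years
= 24657 * (1 - 0.09)^5
= 24657 * 0.624032
= 15386.7606


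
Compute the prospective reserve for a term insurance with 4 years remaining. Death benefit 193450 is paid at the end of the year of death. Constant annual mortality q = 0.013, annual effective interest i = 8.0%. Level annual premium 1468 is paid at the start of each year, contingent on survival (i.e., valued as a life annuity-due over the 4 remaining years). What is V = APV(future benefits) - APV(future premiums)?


v = 1/(1+i) = 0.925926
APV(future benefits) per unit = sum_{k=0}^{3} k_p_x * q * v^(k+1) = 0.042278
APV(future benefits) = 193450 * 0.042278 = 8178.747
Life annuity-due factor ä_{x:4} = sum_{k=0}^{3} k_p_x * v^k = 3.512355
APV(future premiums) = 1468 * 3.512355 = 5156.1376
V = 8178.747 - 5156.1376
= 3022.6094


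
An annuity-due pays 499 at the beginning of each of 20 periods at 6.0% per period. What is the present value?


PV_due = PMT * (1-(1+i)^(-n))/i * (1+i)
PV_immediate = 5723.4907
PV_due = 5723.4907 * 1.06
= 6066.9001


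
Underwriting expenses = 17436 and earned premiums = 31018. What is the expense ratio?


Expense ratio = expenses / premiums
= 17436 / 31018
= 0.5621


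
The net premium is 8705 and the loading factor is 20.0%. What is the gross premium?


Gross = net * (1 + loading)
= 8705 * (1 + 0.2)
= 8705 * 1.2
= 10446.0


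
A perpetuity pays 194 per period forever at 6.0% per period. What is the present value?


PV = PMT / i
= 194 / 0.06
= 3233.3333


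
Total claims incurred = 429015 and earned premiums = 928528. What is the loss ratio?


Loss ratio = claims / premiums
= 429015 / 928528
= 0.462


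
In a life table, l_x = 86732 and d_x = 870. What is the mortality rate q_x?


q_x = d_x / l_x
= 870 / 86732
= 0.01


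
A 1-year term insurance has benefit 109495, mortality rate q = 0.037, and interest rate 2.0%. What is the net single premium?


NSP = benefit * q * v
v = 1/(1+i) = 0.980392
NSP = 109495 * 0.037 * 0.980392
= 3971.8775


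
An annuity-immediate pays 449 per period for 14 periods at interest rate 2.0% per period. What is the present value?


PV = PMT * (1 - (1+i)^(-n)) / i
= 449 * (1 - (1+0.02)^(-14)) / 0.02
= 449 * (1 - 0.757875) / 0.02
= 449 * 12.106249
= 5435.7057


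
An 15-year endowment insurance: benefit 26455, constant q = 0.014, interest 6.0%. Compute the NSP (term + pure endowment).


Term component = 3314.6765
Pure endowment = 15_p_x * v^15 * benefit = 0.809382 * 0.417265 * 26455 = 8934.567
NSP = 12249.2435


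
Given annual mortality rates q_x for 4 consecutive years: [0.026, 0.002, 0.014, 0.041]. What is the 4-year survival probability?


p_k = 1 - q_k for each year
Survival = product of (1 - q_k)
= 0.974 * 0.998 * 0.986 * 0.959
= 0.9191


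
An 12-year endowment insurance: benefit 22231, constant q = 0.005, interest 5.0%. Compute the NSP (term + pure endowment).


Term component = 961.3274
Pure endowment = 12_p_x * v^12 * benefit = 0.941623 * 0.556837 * 22231 = 11656.3983
NSP = 12617.7257


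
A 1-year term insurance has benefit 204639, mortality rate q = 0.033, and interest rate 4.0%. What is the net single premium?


NSP = benefit * q * v
v = 1/(1+i) = 0.961538
NSP = 204639 * 0.033 * 0.961538
= 6493.3529


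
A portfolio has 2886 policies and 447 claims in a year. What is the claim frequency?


frequency = claims / policies
= 447 / 2886
= 0.1549


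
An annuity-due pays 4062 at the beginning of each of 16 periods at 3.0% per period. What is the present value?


PV_due = PMT * (1-(1+i)^(-n))/i * (1+i)
PV_immediate = 51023.1964
PV_due = 51023.1964 * 1.03
= 52553.8923


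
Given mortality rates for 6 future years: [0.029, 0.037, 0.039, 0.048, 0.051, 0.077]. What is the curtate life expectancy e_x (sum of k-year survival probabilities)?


e_x = sum_{k=1}^{n} k_p_x
k_p_x values:
  1_p_x = 0.971
  2_p_x = 0.935073
  3_p_x = 0.898605
  4_p_x = 0.855472
  5_p_x = 0.811843
  6_p_x = 0.749331
e_x = 5.2213


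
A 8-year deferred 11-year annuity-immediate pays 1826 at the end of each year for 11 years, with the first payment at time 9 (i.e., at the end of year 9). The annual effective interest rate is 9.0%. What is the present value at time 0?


PV at time 8 of the 11-year annuity-immediate:
a_n = 1826 * (1-(1+0.09)^(-11))/0.09 = 12426.2779
Discount back 8 years to time 0:
PV = 12426.2779 * (1+0.09)^(-8)
= 12426.2779 * 0.501866
= 6236.3299


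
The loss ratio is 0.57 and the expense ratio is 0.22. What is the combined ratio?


Combined ratio = loss ratio + expense ratio
= 0.57 + 0.22
= 0.79


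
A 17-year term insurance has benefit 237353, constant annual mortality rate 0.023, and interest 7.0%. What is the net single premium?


NSP = benefit * sum_{k=0}^{n-1} k_p_x * q * v^(k+1)
With constant q=0.023, v=0.934579
Sum = 0.194598
NSP = 237353 * 0.194598
= 46188.3126


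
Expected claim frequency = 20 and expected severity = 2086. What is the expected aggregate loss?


E[S] = E[N] * E[X]
= 20 * 2086
= 41720


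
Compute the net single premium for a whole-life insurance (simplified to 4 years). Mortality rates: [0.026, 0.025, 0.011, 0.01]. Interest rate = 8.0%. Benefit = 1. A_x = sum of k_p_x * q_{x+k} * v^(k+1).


v = 0.925926
Year 0: k_p_x=1.0, q=0.026, term=0.024074
Year 1: k_p_x=0.974, q=0.025, term=0.020876
Year 2: k_p_x=0.94965, q=0.011, term=0.008292
Year 3: k_p_x=0.939204, q=0.01, term=0.006903
A_x = 0.0601


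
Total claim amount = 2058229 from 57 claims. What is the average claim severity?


severity = total / number
= 2058229 / 57
= 36109.2807


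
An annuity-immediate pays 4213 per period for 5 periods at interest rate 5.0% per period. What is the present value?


PV = PMT * (1 - (1+i)^(-n)) / i
= 4213 * (1 - (1+0.05)^(-5)) / 0.05
= 4213 * (1 - 0.783526) / 0.05
= 4213 * 4.329477
= 18240.0852


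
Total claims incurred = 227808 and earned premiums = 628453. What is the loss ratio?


Loss ratio = claims / premiums
= 227808 / 628453
= 0.3625


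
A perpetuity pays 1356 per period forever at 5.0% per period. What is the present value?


PV = PMT / i
= 1356 / 0.05
= 27120.0


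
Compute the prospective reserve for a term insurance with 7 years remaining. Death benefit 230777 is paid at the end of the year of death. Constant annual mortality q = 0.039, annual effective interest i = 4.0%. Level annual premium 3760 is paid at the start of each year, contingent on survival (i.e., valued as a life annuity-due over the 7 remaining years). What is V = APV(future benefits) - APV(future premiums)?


v = 1/(1+i) = 0.961538
APV(future benefits) per unit = sum_{k=0}^{6} k_p_x * q * v^(k+1) = 0.209704
APV(future benefits) = 230777 * 0.209704 = 48394.8366
Life annuity-due factor ä_{x:7} = sum_{k=0}^{6} k_p_x * v^k = 5.592104
APV(future premiums) = 3760 * 5.592104 = 21026.3109
V = 48394.8366 - 21026.3109
= 27368.5257


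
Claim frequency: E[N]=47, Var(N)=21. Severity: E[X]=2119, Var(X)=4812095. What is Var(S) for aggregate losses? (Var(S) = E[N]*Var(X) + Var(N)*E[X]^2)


Var(S) = E[N]*Var(X) + Var(N)*E[X]^2
= 47*4812095 + 21*2119^2
= 226168465 + 94293381
= 3.2046e+08


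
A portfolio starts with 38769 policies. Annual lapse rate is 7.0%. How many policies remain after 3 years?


remaining = initial * (1 - lapse)^years
= 38769 * (1 - 0.07)^3
= 38769 * 0.804357
= 31184.1165


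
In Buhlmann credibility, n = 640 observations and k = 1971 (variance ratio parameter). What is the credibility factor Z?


Z = n / (n + k)
= 640 / (640 + 1971)
= 640 / 2611
= 0.2451


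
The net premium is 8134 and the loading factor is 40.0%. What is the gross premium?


Gross = net * (1 + loading)
= 8134 * (1 + 0.4)
= 8134 * 1.4
= 11387.6


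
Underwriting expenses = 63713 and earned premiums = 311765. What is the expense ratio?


Expense ratio = expenses / premiums
= 63713 / 311765
= 0.2044


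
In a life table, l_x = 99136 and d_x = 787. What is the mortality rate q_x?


q_x = d_x / l_x
= 787 / 99136
= 0.0079
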